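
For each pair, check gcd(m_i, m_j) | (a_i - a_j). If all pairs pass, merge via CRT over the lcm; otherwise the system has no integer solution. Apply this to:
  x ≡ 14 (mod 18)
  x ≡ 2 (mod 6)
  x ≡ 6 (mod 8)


Moduli 18, 6, 8 are not pairwise coprime, so CRT works modulo lcm(m_i) when all pairwise compatibility conditions hold.
Pairwise compatibility: gcd(m_i, m_j) must divide a_i - a_j for every pair.
Merge one congruence at a time:
  Start: x ≡ 14 (mod 18).
  Combine with x ≡ 2 (mod 6): gcd(18, 6) = 6; 2 - 14 = -12, which IS divisible by 6, so compatible.
    Write x = 14 + 18·t and substitute into x ≡ 2 (mod 6): 18·t ≡ 2 − 14 = -12 (mod 6).
    Divide the congruence (and modulus) by g = 6: 3·t ≡ -2 (mod 1).
    Modulo 1 every t works; take t = 0.
    Then x = 14 + 18·0 = 14, valid modulo lcm(18, 6) = 18: x ≡ 14 (mod 18).
  Combine with x ≡ 6 (mod 8): gcd(18, 8) = 2; 6 - 14 = -8, which IS divisible by 2, so compatible.
    Write x = 14 + 18·t and substitute into x ≡ 6 (mod 8): 18·t ≡ 6 − 14 = -8 (mod 8).
    Divide the congruence (and modulus) by g = 2: 9·t ≡ -4 (mod 4).
    Reduce coefficients mod 4: 1·t ≡ 0 (mod 4).
    So t ≡ 0 (mod 4).
    Then x = 14 + 18·0 = 14, valid modulo lcm(18, 8) = 72: x ≡ 14 (mod 72).
Verify: 14 mod 18 = 14, 14 mod 6 = 2, 14 mod 8 = 6.

x ≡ 14 (mod 72).


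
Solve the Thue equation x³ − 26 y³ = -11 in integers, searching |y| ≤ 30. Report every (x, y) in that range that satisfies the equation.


The equation is x³ - 26y³ = -11. For fixed y, x³ = 26·y³ − 11, so a solution requires the RHS to be a perfect cube.
Strategy: iterate y from -30 to 30, compute RHS = 26·y³ − 11, and check whether it is a (positive or negative) perfect cube.
Check small values of y:
  y = 0: RHS = -11 is not a perfect cube.
  y = 1: RHS = 15 is not a perfect cube.
  y = -1: RHS = -37 is not a perfect cube.
  y = 2: RHS = 197 is not a perfect cube.
  y = -2: RHS = -219 is not a perfect cube.
  y = 3: RHS = 691 is not a perfect cube.
  y = -3: RHS = -713 is not a perfect cube.
Continuing the search up to |y| = 30 finds no solutions either.
No (x, y) in the scanned range satisfies the equation.

No integer solutions with |y| ≤ 30.


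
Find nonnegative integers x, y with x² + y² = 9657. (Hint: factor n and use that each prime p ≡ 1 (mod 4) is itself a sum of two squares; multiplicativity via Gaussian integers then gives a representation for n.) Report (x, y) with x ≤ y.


Step 1: Factor n = 9657 = 3^2 · 29 · 37.
Step 2: Check the mod-4 condition on each prime factor: 3 ≡ 3 (mod 4), exponent 2 (must be even); 29 ≡ 1 (mod 4), exponent 1; 37 ≡ 1 (mod 4), exponent 1.
All primes ≡ 3 (mod 4) appear to even exponent (or don't appear), so by the two-squares theorem n IS expressible as a sum of two squares.
Step 3: Build a representation. Group n = k² · m with k = 3 and m = 29 · 37 = 1073 (a product of primes ≡ 1 (mod 4)); a representation of m scales to one of n via (k·x)² + (k·y)² = k²(x² + y²). Each prime p ≡ 1 (mod 4) is itself a sum of two squares; find a² by testing p − a² for a perfect square:
  29: 29 − 1² = 28, 29 − 2² = 25 = 5² ⇒ 29 = 2² + 5².
  37: 37 − 1² = 36 = 6² ⇒ 37 = 1² + 6².
  Combine using the Brahmagupta–Fibonacci identity (a² + b²)(c² + d²) = (ac − bd)² + (ad + bc)² = (ac + bd)² + (ad − bc)²:
  29 · 37 = 1073: from (2² + 5²)(1² + 6²), take (2·1 − 5·6, 2·6 + 5·1) = (2 − 30, 12 + 5) = (-28, 17); dropping signs (only squares matter) gives (28, 17); check 28² + 17² = 784 + 289 = 1073 ✓.
  Scale by k = 3: (3·28, 3·17) = (84, 51).
Step 4: Order so x ≤ y and verify: 51² + 84² = 2601 + 7056 = 9657 = n. ✓

n = 9657 = 51² + 84² (one valid representation with x ≤ y).


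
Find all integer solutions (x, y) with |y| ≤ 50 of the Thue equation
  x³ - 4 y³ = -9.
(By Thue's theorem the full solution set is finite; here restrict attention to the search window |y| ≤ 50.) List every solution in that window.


The equation is x³ - 4y³ = -9. For fixed y, x³ = 4·y³ − 9, so a solution requires the RHS to be a perfect cube.
Strategy: iterate y from -50 to 50, compute RHS = 4·y³ − 9, and check whether it is a (positive or negative) perfect cube.
Check small values of y:
  y = 0: RHS = -9 is not a perfect cube.
  y = 1: RHS = -5 is not a perfect cube.
  y = -1: RHS = -13 is not a perfect cube.
  y = 2: RHS = 23 is not a perfect cube.
  y = -2: RHS = -41 is not a perfect cube.
  y = 3: RHS = 99 is not a perfect cube.
  y = -3: RHS = -117 is not a perfect cube.
Continuing the search up to |y| = 50 finds no solutions either.
No (x, y) in the scanned range satisfies the equation.

No integer solutions with |y| ≤ 50.


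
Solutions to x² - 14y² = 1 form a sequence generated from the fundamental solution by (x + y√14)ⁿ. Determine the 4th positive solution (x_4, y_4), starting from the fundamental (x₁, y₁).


Step 1: Find the fundamental solution (x₁, y₁) of x² - 14y² = 1.
  Expand √14 as a continued fraction. a₀ = ⌊√14⌋ = 3; iterate m_{k+1} = d_k·a_k − m_k, d_{k+1} = (14 − m_{k+1}²)/d_k, a_{k+1} = ⌊(a₀ + m_{k+1})/d_{k+1}⌋ (starting m₀ = 0, d₀ = 1), with convergents p_k = a_k·p_{k-1} + p_{k-2}, q_k = a_k·q_{k-1} + q_{k-2} (p₋₁ = 1, q₋₁ = 0):
  k = 0: a₀ = 3; p₀/q₀ = 3/1; p₀² − 14·q₀² = 9 − 14 = -5.
  k = 1: m = 3, d = 5, a = ⌊(3 + 3)/5⌋ = 1; p/q = (1·3 + 1)/(1·1 + 0) = 4/1; p² − 14·q² = 16 − 14 = 2.
  k = 2: m = 2, d = 2, a = ⌊(3 + 2)/2⌋ = 2; p/q = (2·4 + 3)/(2·1 + 1) = 11/3; p² − 14·q² = 121 − 126 = -5.
  k = 3: m = 2, d = 5, a = ⌊(3 + 2)/5⌋ = 1; p/q = (1·11 + 4)/(1·3 + 1) = 15/4; p² − 14·q² = 225 − 224 = 1.
  The first convergent with p² − 14·q² = 1 gives the fundamental solution (x₁, y₁) = (15, 4).
Step 2: Apply the recurrence (x_{n+1}, y_{n+1}) = (x₁x_n + 14y₁y_n, x₁y_n + y₁x_n) repeatedly.
  From (x_1, y_1) = (15, 4): x_2 = 15·15 + 14·4·4 = 449; y_2 = 15·4 + 4·15 = 120.
  From (x_2, y_2) = (449, 120): x_3 = 15·449 + 14·4·120 = 13455; y_3 = 15·120 + 4·449 = 3596.
  From (x_3, y_3) = (13455, 3596): x_4 = 15·13455 + 14·4·3596 = 403201; y_4 = 15·3596 + 4·13455 = 107760.
Step 3: Verify x_4² - 14·y_4² = 162571046401 - 162571046400 = 1 (should be 1). ✓

(x_1, y_1) = (15, 4); (x_4, y_4) = (403201, 107760).


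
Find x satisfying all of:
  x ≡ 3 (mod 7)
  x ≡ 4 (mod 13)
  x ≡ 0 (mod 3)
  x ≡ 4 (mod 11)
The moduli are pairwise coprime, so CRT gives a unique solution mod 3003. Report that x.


Product of moduli M = 7 · 13 · 3 · 11 = 3003.
Merge one congruence at a time:
  Start: x ≡ 3 (mod 7).
  Combine with x ≡ 4 (mod 13); new modulus lcm = 91.
    Write x = 3 + 7·t and substitute into x ≡ 4 (mod 13): 7·t ≡ 4 − 3 = 1 (mod 13).
    The inverse of 7 mod 13 is 2 (since 7·2 = 14 = 1·13 + 1), so t ≡ 2·1 = 2 ≡ 2 (mod 13).
    Then x = 3 + 7·2 = 17, valid modulo lcm(7, 13) = 91: x ≡ 17 (mod 91).
  Combine with x ≡ 0 (mod 3); new modulus lcm = 273.
    Write x = 17 + 91·t and substitute into x ≡ 0 (mod 3): 91·t ≡ 0 − 17 = -17 (mod 3).
    Reduce coefficients mod 3: 1·t ≡ 1 (mod 3).
    So t ≡ 1 (mod 3).
    Then x = 17 + 91·1 = 108, valid modulo lcm(91, 3) = 273: x ≡ 108 (mod 273).
  Combine with x ≡ 4 (mod 11); new modulus lcm = 3003.
    Write x = 108 + 273·t and substitute into x ≡ 4 (mod 11): 273·t ≡ 4 − 108 = -104 (mod 11).
    Reduce coefficients mod 11: 9·t ≡ 6 (mod 11).
    The inverse of 9 mod 11 is 5 (since 9·5 = 45 = 4·11 + 1), so t ≡ 5·6 = 30 ≡ 8 (mod 11).
    Then x = 108 + 273·8 = 2292, valid modulo lcm(273, 11) = 3003: x ≡ 2292 (mod 3003).
Verify against each original: 2292 mod 7 = 3, 2292 mod 13 = 4, 2292 mod 3 = 0, 2292 mod 11 = 4.

x ≡ 2292 (mod 3003).


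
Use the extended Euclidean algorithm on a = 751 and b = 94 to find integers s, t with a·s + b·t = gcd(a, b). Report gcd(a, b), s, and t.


Euclidean algorithm on (751, 94) — divide until remainder is 0:
  751 = 7 · 94 + 93
  94 = 1 · 93 + 1
  93 = 93 · 1 + 0
gcd(751, 94) = 1.
Track Bezout coefficients alongside the remainders: start with r₀ = 751 = a·1 + b·0 (s = 1, t = 0) and r₁ = 94 = a·0 + b·1 (s = 0, t = 1); each new remainder r_{k+1} = r_{k-1} − q_k·r_k inherits s_{k+1} = s_{k-1} − q_k·s_k, t_{k+1} = t_{k-1} − q_k·t_k, so r_k = a·s_k + b·t_k at every step:
  q = 7: r = 93, s = 1 − 7·0 = 1, t = 0 − 7·1 = -7  (check: 751·1 + 94·(-7) = 93)
  q = 1: r = 1, s = 0 − 1·1 = -1, t = 1 − 1·(-7) = 8  (check: 751·(-1) + 94·8 = 1)
The row with r = 1 (the gcd) gives the Bezout coefficients s = -1, t = 8.
Result: 751 · (-1) + 94 · (8) = 1.

gcd(751, 94) = 1; s = -1, t = 8 (check: 751·(-1) + 94·8 = 1).


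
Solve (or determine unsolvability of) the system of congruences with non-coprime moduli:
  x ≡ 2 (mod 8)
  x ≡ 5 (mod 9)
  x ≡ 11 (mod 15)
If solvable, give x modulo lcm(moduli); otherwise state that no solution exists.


Moduli 8, 9, 15 are not pairwise coprime, so CRT works modulo lcm(m_i) when all pairwise compatibility conditions hold.
Pairwise compatibility: gcd(m_i, m_j) must divide a_i - a_j for every pair.
Merge one congruence at a time:
  Start: x ≡ 2 (mod 8).
  Combine with x ≡ 5 (mod 9): gcd(8, 9) = 1; 5 - 2 = 3, which IS divisible by 1, so compatible.
    Write x = 2 + 8·t and substitute into x ≡ 5 (mod 9): 8·t ≡ 5 − 2 = 3 (mod 9).
    The inverse of 8 mod 9 is 8 (since 8·8 = 64 = 7·9 + 1), so t ≡ 8·3 = 24 ≡ 6 (mod 9).
    Then x = 2 + 8·6 = 50, valid modulo lcm(8, 9) = 72: x ≡ 50 (mod 72).
  Combine with x ≡ 11 (mod 15): gcd(72, 15) = 3; 11 - 50 = -39, which IS divisible by 3, so compatible.
    Write x = 50 + 72·t and substitute into x ≡ 11 (mod 15): 72·t ≡ 11 − 50 = -39 (mod 15).
    Divide the congruence (and modulus) by g = 3: 24·t ≡ -13 (mod 5).
    Reduce coefficients mod 5: 4·t ≡ 2 (mod 5).
    The inverse of 4 mod 5 is 4 (since 4·4 = 16 = 3·5 + 1), so t ≡ 4·2 = 8 ≡ 3 (mod 5).
    Then x = 50 + 72·3 = 266, valid modulo lcm(72, 15) = 360: x ≡ 266 (mod 360).
Verify: 266 mod 8 = 2, 266 mod 9 = 5, 266 mod 15 = 11.

x ≡ 266 (mod 360).


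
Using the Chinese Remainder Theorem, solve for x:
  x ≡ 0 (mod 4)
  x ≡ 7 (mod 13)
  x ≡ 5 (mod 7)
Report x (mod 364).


Moduli 4, 13, 7 are pairwise coprime; by CRT there is a unique solution modulo M = 4 · 13 · 7 = 364.
Solve pairwise, accumulating the modulus:
  Start with x ≡ 0 (mod 4).
  Combine with x ≡ 7 (mod 13): since gcd(4, 13) = 1, we get a unique residue mod 52.
    Write x = 0 + 4·t and substitute into x ≡ 7 (mod 13): 4·t ≡ 7 − 0 = 7 (mod 13).
    The inverse of 4 mod 13 is 10 (since 4·10 = 40 = 3·13 + 1), so t ≡ 10·7 = 70 ≡ 5 (mod 13).
    Then x = 0 + 4·5 = 20, valid modulo lcm(4, 13) = 52: x ≡ 20 (mod 52).
  Combine with x ≡ 5 (mod 7): since gcd(52, 7) = 1, we get a unique residue mod 364.
    Write x = 20 + 52·t and substitute into x ≡ 5 (mod 7): 52·t ≡ 5 − 20 = -15 (mod 7).
    Reduce coefficients mod 7: 3·t ≡ 6 (mod 7).
    The inverse of 3 mod 7 is 5 (since 3·5 = 15 = 2·7 + 1), so t ≡ 5·6 = 30 ≡ 2 (mod 7).
    Then x = 20 + 52·2 = 124, valid modulo lcm(52, 7) = 364: x ≡ 124 (mod 364).
Verify: 124 mod 4 = 0 ✓, 124 mod 13 = 7 ✓, 124 mod 7 = 5 ✓.

x ≡ 124 (mod 364).


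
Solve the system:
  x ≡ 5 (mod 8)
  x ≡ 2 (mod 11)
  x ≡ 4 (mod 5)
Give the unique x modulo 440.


Moduli 8, 11, 5 are pairwise coprime; by CRT there is a unique solution modulo M = 8 · 11 · 5 = 440.
Solve pairwise, accumulating the modulus:
  Start with x ≡ 5 (mod 8).
  Combine with x ≡ 2 (mod 11): since gcd(8, 11) = 1, we get a unique residue mod 88.
    Write x = 5 + 8·t and substitute into x ≡ 2 (mod 11): 8·t ≡ 2 − 5 = -3 (mod 11).
    Reduce coefficients mod 11: 8·t ≡ 8 (mod 11).
    The inverse of 8 mod 11 is 7 (since 8·7 = 56 = 5·11 + 1), so t ≡ 7·8 = 56 ≡ 1 (mod 11).
    Then x = 5 + 8·1 = 13, valid modulo lcm(8, 11) = 88: x ≡ 13 (mod 88).
  Combine with x ≡ 4 (mod 5): since gcd(88, 5) = 1, we get a unique residue mod 440.
    Write x = 13 + 88·t and substitute into x ≡ 4 (mod 5): 88·t ≡ 4 − 13 = -9 (mod 5).
    Reduce coefficients mod 5: 3·t ≡ 1 (mod 5).
    The inverse of 3 mod 5 is 2 (since 3·2 = 6 = 1·5 + 1), so t ≡ 2·1 = 2 ≡ 2 (mod 5).
    Then x = 13 + 88·2 = 189, valid modulo lcm(88, 5) = 440: x ≡ 189 (mod 440).
Verify: 189 mod 8 = 5 ✓, 189 mod 11 = 2 ✓, 189 mod 5 = 4 ✓.

x ≡ 189 (mod 440).


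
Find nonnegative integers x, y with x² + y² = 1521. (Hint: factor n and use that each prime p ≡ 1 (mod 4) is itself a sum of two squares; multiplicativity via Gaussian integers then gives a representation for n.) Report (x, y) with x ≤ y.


Step 1: Factor n = 1521 = 3^2 · 13^2.
Step 2: Check the mod-4 condition on each prime factor: 3 ≡ 3 (mod 4), exponent 2 (must be even); 13 ≡ 1 (mod 4), exponent 2.
All primes ≡ 3 (mod 4) appear to even exponent (or don't appear), so by the two-squares theorem n IS expressible as a sum of two squares.
Step 3: Build a representation. Group n = k² · m with k = 3 and m = 13 · 13 = 169 (a product of primes ≡ 1 (mod 4)); a representation of m scales to one of n via (k·x)² + (k·y)² = k²(x² + y²). Each prime p ≡ 1 (mod 4) is itself a sum of two squares; find a² by testing p − a² for a perfect square:
  13: 13 − 1² = 12, 13 − 2² = 9 = 3² ⇒ 13 = 2² + 3².
  Combine using the Brahmagupta–Fibonacci identity (a² + b²)(c² + d²) = (ac − bd)² + (ad + bc)² = (ac + bd)² + (ad − bc)²:
  13 · 13 = 169: from (2² + 3²)(2² + 3²), take (2·2 − 3·3, 2·3 + 3·2) = (4 − 9, 6 + 6) = (-5, 12); dropping signs (only squares matter) gives (5, 12); check 5² + 12² = 25 + 144 = 169 ✓.
  Scale by k = 3: (3·5, 3·12) = (15, 36).
Step 4: Order so x ≤ y and verify: 15² + 36² = 225 + 1296 = 1521 = n. ✓

n = 1521 = 15² + 36² (one valid representation with x ≤ y).


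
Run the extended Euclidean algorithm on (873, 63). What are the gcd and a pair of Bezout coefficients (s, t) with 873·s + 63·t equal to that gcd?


Euclidean algorithm on (873, 63) — divide until remainder is 0:
  873 = 13 · 63 + 54
  63 = 1 · 54 + 9
  54 = 6 · 9 + 0
gcd(873, 63) = 9.
Track Bezout coefficients alongside the remainders: start with r₀ = 873 = a·1 + b·0 (s = 1, t = 0) and r₁ = 63 = a·0 + b·1 (s = 0, t = 1); each new remainder r_{k+1} = r_{k-1} − q_k·r_k inherits s_{k+1} = s_{k-1} − q_k·s_k, t_{k+1} = t_{k-1} − q_k·t_k, so r_k = a·s_k + b·t_k at every step:
  q = 13: r = 54, s = 1 − 13·0 = 1, t = 0 − 13·1 = -13  (check: 873·1 + 63·(-13) = 54)
  q = 1: r = 9, s = 0 − 1·1 = -1, t = 1 − 1·(-13) = 14  (check: 873·(-1) + 63·14 = 9)
The row with r = 9 (the gcd) gives the Bezout coefficients s = -1, t = 14.
Result: 873 · (-1) + 63 · (14) = 9.

gcd(873, 63) = 9; s = -1, t = 14 (check: 873·(-1) + 63·14 = 9).


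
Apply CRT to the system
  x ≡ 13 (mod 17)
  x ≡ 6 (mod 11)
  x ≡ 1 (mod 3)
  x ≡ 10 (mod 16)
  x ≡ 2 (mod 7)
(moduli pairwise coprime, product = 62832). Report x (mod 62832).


Product of moduli M = 17 · 11 · 3 · 16 · 7 = 62832.
Merge one congruence at a time:
  Start: x ≡ 13 (mod 17).
  Combine with x ≡ 6 (mod 11); new modulus lcm = 187.
    Write x = 13 + 17·t and substitute into x ≡ 6 (mod 11): 17·t ≡ 6 − 13 = -7 (mod 11).
    Reduce coefficients mod 11: 6·t ≡ 4 (mod 11).
    The inverse of 6 mod 11 is 2 (since 6·2 = 12 = 1·11 + 1), so t ≡ 2·4 = 8 ≡ 8 (mod 11).
    Then x = 13 + 17·8 = 149, valid modulo lcm(17, 11) = 187: x ≡ 149 (mod 187).
  Combine with x ≡ 1 (mod 3); new modulus lcm = 561.
    Write x = 149 + 187·t and substitute into x ≡ 1 (mod 3): 187·t ≡ 1 − 149 = -148 (mod 3).
    Reduce coefficients mod 3: 1·t ≡ 2 (mod 3).
    So t ≡ 2 (mod 3).
    Then x = 149 + 187·2 = 523, valid modulo lcm(187, 3) = 561: x ≡ 523 (mod 561).
  Combine with x ≡ 10 (mod 16); new modulus lcm = 8976.
    Write x = 523 + 561·t and substitute into x ≡ 10 (mod 16): 561·t ≡ 10 − 523 = -513 (mod 16).
    Reduce coefficients mod 16: 1·t ≡ 15 (mod 16).
    So t ≡ 15 (mod 16).
    Then x = 523 + 561·15 = 8938, valid modulo lcm(561, 16) = 8976: x ≡ 8938 (mod 8976).
  Combine with x ≡ 2 (mod 7); new modulus lcm = 62832.
    Write x = 8938 + 8976·t and substitute into x ≡ 2 (mod 7): 8976·t ≡ 2 − 8938 = -8936 (mod 7).
    Reduce coefficients mod 7: 2·t ≡ 3 (mod 7).
    The inverse of 2 mod 7 is 4 (since 2·4 = 8 = 1·7 + 1), so t ≡ 4·3 = 12 ≡ 5 (mod 7).
    Then x = 8938 + 8976·5 = 53818, valid modulo lcm(8976, 7) = 62832: x ≡ 53818 (mod 62832).
Verify against each original: 53818 mod 17 = 13, 53818 mod 11 = 6, 53818 mod 3 = 1, 53818 mod 16 = 10, 53818 mod 7 = 2.

x ≡ 53818 (mod 62832).


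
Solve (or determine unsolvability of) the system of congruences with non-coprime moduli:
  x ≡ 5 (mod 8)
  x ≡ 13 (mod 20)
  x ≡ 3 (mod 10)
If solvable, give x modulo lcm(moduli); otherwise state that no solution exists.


Moduli 8, 20, 10 are not pairwise coprime, so CRT works modulo lcm(m_i) when all pairwise compatibility conditions hold.
Pairwise compatibility: gcd(m_i, m_j) must divide a_i - a_j for every pair.
Merge one congruence at a time:
  Start: x ≡ 5 (mod 8).
  Combine with x ≡ 13 (mod 20): gcd(8, 20) = 4; 13 - 5 = 8, which IS divisible by 4, so compatible.
    Write x = 5 + 8·t and substitute into x ≡ 13 (mod 20): 8·t ≡ 13 − 5 = 8 (mod 20).
    Divide the congruence (and modulus) by g = 4: 2·t ≡ 2 (mod 5).
    The inverse of 2 mod 5 is 3 (since 2·3 = 6 = 1·5 + 1), so t ≡ 3·2 = 6 ≡ 1 (mod 5).
    Then x = 5 + 8·1 = 13, valid modulo lcm(8, 20) = 40: x ≡ 13 (mod 40).
  Combine with x ≡ 3 (mod 10): gcd(40, 10) = 10; 3 - 13 = -10, which IS divisible by 10, so compatible.
    Write x = 13 + 40·t and substitute into x ≡ 3 (mod 10): 40·t ≡ 3 − 13 = -10 (mod 10).
    Divide the congruence (and modulus) by g = 10: 4·t ≡ -1 (mod 1).
    Modulo 1 every t works; take t = 0.
    Then x = 13 + 40·0 = 13, valid modulo lcm(40, 10) = 40: x ≡ 13 (mod 40).
Verify: 13 mod 8 = 5, 13 mod 20 = 13, 13 mod 10 = 3.

x ≡ 13 (mod 40).


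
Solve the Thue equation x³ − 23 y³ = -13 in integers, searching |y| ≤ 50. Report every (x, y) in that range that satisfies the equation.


The equation is x³ - 23y³ = -13. For fixed y, x³ = 23·y³ − 13, so a solution requires the RHS to be a perfect cube.
Strategy: iterate y from -50 to 50, compute RHS = 23·y³ − 13, and check whether it is a (positive or negative) perfect cube.
Check small values of y:
  y = 0: RHS = -13 is not a perfect cube.
  y = 1: RHS = 10 is not a perfect cube.
  y = -1: RHS = -36 is not a perfect cube.
  y = 2: RHS = 171 is not a perfect cube.
  y = -2: RHS = -197 is not a perfect cube.
  y = 3: RHS = 608 is not a perfect cube.
  y = -3: RHS = -634 is not a perfect cube.
Continuing the search up to |y| = 50 finds no solutions either.
No (x, y) in the scanned range satisfies the equation.

No integer solutions with |y| ≤ 50.


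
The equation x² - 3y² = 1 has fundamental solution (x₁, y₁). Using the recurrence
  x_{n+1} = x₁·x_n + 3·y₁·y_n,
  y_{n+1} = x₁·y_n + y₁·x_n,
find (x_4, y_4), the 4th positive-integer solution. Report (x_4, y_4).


Step 1: Find the fundamental solution (x₁, y₁) of x² - 3y² = 1.
  Expand √3 as a continued fraction. a₀ = ⌊√3⌋ = 1; iterate m_{k+1} = d_k·a_k − m_k, d_{k+1} = (3 − m_{k+1}²)/d_k, a_{k+1} = ⌊(a₀ + m_{k+1})/d_{k+1}⌋ (starting m₀ = 0, d₀ = 1), with convergents p_k = a_k·p_{k-1} + p_{k-2}, q_k = a_k·q_{k-1} + q_{k-2} (p₋₁ = 1, q₋₁ = 0):
  k = 0: a₀ = 1; p₀/q₀ = 1/1; p₀² − 3·q₀² = 1 − 3 = -2.
  k = 1: m = 1, d = 2, a = ⌊(1 + 1)/2⌋ = 1; p/q = (1·1 + 1)/(1·1 + 0) = 2/1; p² − 3·q² = 4 − 3 = 1.
  The first convergent with p² − 3·q² = 1 gives the fundamental solution (x₁, y₁) = (2, 1).
Step 2: Apply the recurrence (x_{n+1}, y_{n+1}) = (x₁x_n + 3y₁y_n, x₁y_n + y₁x_n) repeatedly.
  From (x_1, y_1) = (2, 1): x_2 = 2·2 + 3·1·1 = 7; y_2 = 2·1 + 1·2 = 4.
  From (x_2, y_2) = (7, 4): x_3 = 2·7 + 3·1·4 = 26; y_3 = 2·4 + 1·7 = 15.
  From (x_3, y_3) = (26, 15): x_4 = 2·26 + 3·1·15 = 97; y_4 = 2·15 + 1·26 = 56.
Step 3: Verify x_4² - 3·y_4² = 9409 - 9408 = 1 (should be 1). ✓

(x_1, y_1) = (2, 1); (x_4, y_4) = (97, 56).


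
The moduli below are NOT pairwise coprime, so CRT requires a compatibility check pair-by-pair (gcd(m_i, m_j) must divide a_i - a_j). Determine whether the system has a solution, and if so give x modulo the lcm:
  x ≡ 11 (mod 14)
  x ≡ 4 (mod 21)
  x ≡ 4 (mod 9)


Moduli 14, 21, 9 are not pairwise coprime, so CRT works modulo lcm(m_i) when all pairwise compatibility conditions hold.
Pairwise compatibility: gcd(m_i, m_j) must divide a_i - a_j for every pair.
Merge one congruence at a time:
  Start: x ≡ 11 (mod 14).
  Combine with x ≡ 4 (mod 21): gcd(14, 21) = 7; 4 - 11 = -7, which IS divisible by 7, so compatible.
    Write x = 11 + 14·t and substitute into x ≡ 4 (mod 21): 14·t ≡ 4 − 11 = -7 (mod 21).
    Divide the congruence (and modulus) by g = 7: 2·t ≡ -1 (mod 3).
    Reduce coefficients mod 3: 2·t ≡ 2 (mod 3).
    The inverse of 2 mod 3 is 2 (since 2·2 = 4 = 1·3 + 1), so t ≡ 2·2 = 4 ≡ 1 (mod 3).
    Then x = 11 + 14·1 = 25, valid modulo lcm(14, 21) = 42: x ≡ 25 (mod 42).
  Combine with x ≡ 4 (mod 9): gcd(42, 9) = 3; 4 - 25 = -21, which IS divisible by 3, so compatible.
    Write x = 25 + 42·t and substitute into x ≡ 4 (mod 9): 42·t ≡ 4 − 25 = -21 (mod 9).
    Divide the congruence (and modulus) by g = 3: 14·t ≡ -7 (mod 3).
    Reduce coefficients mod 3: 2·t ≡ 2 (mod 3).
    The inverse of 2 mod 3 is 2 (since 2·2 = 4 = 1·3 + 1), so t ≡ 2·2 = 4 ≡ 1 (mod 3).
    Then x = 25 + 42·1 = 67, valid modulo lcm(42, 9) = 126: x ≡ 67 (mod 126).
Verify: 67 mod 14 = 11, 67 mod 21 = 4, 67 mod 9 = 4.

x ≡ 67 (mod 126).


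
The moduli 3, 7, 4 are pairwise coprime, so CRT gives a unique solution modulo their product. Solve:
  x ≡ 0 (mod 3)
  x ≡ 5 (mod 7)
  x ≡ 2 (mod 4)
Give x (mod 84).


Moduli 3, 7, 4 are pairwise coprime; by CRT there is a unique solution modulo M = 3 · 7 · 4 = 84.
Solve pairwise, accumulating the modulus:
  Start with x ≡ 0 (mod 3).
  Combine with x ≡ 5 (mod 7): since gcd(3, 7) = 1, we get a unique residue mod 21.
    Write x = 0 + 3·t and substitute into x ≡ 5 (mod 7): 3·t ≡ 5 − 0 = 5 (mod 7).
    The inverse of 3 mod 7 is 5 (since 3·5 = 15 = 2·7 + 1), so t ≡ 5·5 = 25 ≡ 4 (mod 7).
    Then x = 0 + 3·4 = 12, valid modulo lcm(3, 7) = 21: x ≡ 12 (mod 21).
  Combine with x ≡ 2 (mod 4): since gcd(21, 4) = 1, we get a unique residue mod 84.
    Write x = 12 + 21·t and substitute into x ≡ 2 (mod 4): 21·t ≡ 2 − 12 = -10 (mod 4).
    Reduce coefficients mod 4: 1·t ≡ 2 (mod 4).
    So t ≡ 2 (mod 4).
    Then x = 12 + 21·2 = 54, valid modulo lcm(21, 4) = 84: x ≡ 54 (mod 84).
Verify: 54 mod 3 = 0 ✓, 54 mod 7 = 5 ✓, 54 mod 4 = 2 ✓.

x ≡ 54 (mod 84).


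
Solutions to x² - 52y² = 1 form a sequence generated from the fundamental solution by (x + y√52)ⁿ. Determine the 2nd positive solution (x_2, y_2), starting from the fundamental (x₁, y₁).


Step 1: Find the fundamental solution (x₁, y₁) of x² - 52y² = 1.
  Expand √52 as a continued fraction. a₀ = ⌊√52⌋ = 7; iterate m_{k+1} = d_k·a_k − m_k, d_{k+1} = (52 − m_{k+1}²)/d_k, a_{k+1} = ⌊(a₀ + m_{k+1})/d_{k+1}⌋ (starting m₀ = 0, d₀ = 1), with convergents p_k = a_k·p_{k-1} + p_{k-2}, q_k = a_k·q_{k-1} + q_{k-2} (p₋₁ = 1, q₋₁ = 0):
  k = 0: a₀ = 7; p₀/q₀ = 7/1; p₀² − 52·q₀² = 49 − 52 = -3.
  k = 1: m = 7, d = 3, a = ⌊(7 + 7)/3⌋ = 4; p/q = (4·7 + 1)/(4·1 + 0) = 29/4; p² − 52·q² = 841 − 832 = 9.
  k = 2: m = 5, d = 9, a = ⌊(7 + 5)/9⌋ = 1; p/q = (1·29 + 7)/(1·4 + 1) = 36/5; p² − 52·q² = 1296 − 1300 = -4.
  k = 3: m = 4, d = 4, a = ⌊(7 + 4)/4⌋ = 2; p/q = (2·36 + 29)/(2·5 + 4) = 101/14; p² − 52·q² = 10201 − 10192 = 9.
  k = 4: m = 4, d = 9, a = ⌊(7 + 4)/9⌋ = 1; p/q = (1·101 + 36)/(1·14 + 5) = 137/19; p² − 52·q² = 18769 − 18772 = -3.
  k = 5: m = 5, d = 3, a = ⌊(7 + 5)/3⌋ = 4; p/q = (4·137 + 101)/(4·19 + 14) = 649/90; p² − 52·q² = 421201 − 421200 = 1.
  The first convergent with p² − 52·q² = 1 gives the fundamental solution (x₁, y₁) = (649, 90).
Step 2: Apply the recurrence (x_{n+1}, y_{n+1}) = (x₁x_n + 52y₁y_n, x₁y_n + y₁x_n) repeatedly.
  From (x_1, y_1) = (649, 90): x_2 = 649·649 + 52·90·90 = 842401; y_2 = 649·90 + 90·649 = 116820.
Step 3: Verify x_2² - 52·y_2² = 709639444801 - 709639444800 = 1 (should be 1). ✓

(x_1, y_1) = (649, 90); (x_2, y_2) = (842401, 116820).


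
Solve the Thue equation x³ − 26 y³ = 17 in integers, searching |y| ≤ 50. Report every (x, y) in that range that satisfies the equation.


The equation is x³ - 26y³ = 17. For fixed y, x³ = 26·y³ + 17, so a solution requires the RHS to be a perfect cube.
Strategy: iterate y from -50 to 50, compute RHS = 26·y³ + 17, and check whether it is a (positive or negative) perfect cube.
Check small values of y:
  y = 0: RHS = 17 is not a perfect cube.
  y = 1: RHS = 43 is not a perfect cube.
  y = -1: RHS = -9 is not a perfect cube.
  y = 2: RHS = 225 is not a perfect cube.
  y = -2: RHS = -191 is not a perfect cube.
  y = 3: RHS = 719 is not a perfect cube.
  y = -3: RHS = -685 is not a perfect cube.
Continuing the search up to |y| = 50 finds no solutions either.
No (x, y) in the scanned range satisfies the equation.

No integer solutions with |y| ≤ 50.


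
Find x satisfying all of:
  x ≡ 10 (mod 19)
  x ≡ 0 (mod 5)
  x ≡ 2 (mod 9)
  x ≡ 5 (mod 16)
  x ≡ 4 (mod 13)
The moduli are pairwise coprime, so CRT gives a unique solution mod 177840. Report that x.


Product of moduli M = 19 · 5 · 9 · 16 · 13 = 177840.
Merge one congruence at a time:
  Start: x ≡ 10 (mod 19).
  Combine with x ≡ 0 (mod 5); new modulus lcm = 95.
    Write x = 10 + 19·t and substitute into x ≡ 0 (mod 5): 19·t ≡ 0 − 10 = -10 (mod 5).
    Reduce coefficients mod 5: 4·t ≡ 0 (mod 5).
    The inverse of 4 mod 5 is 4 (since 4·4 = 16 = 3·5 + 1), so t ≡ 4·0 = 0 ≡ 0 (mod 5).
    Then x = 10 + 19·0 = 10, valid modulo lcm(19, 5) = 95: x ≡ 10 (mod 95).
  Combine with x ≡ 2 (mod 9); new modulus lcm = 855.
    Write x = 10 + 95·t and substitute into x ≡ 2 (mod 9): 95·t ≡ 2 − 10 = -8 (mod 9).
    Reduce coefficients mod 9: 5·t ≡ 1 (mod 9).
    The inverse of 5 mod 9 is 2 (since 5·2 = 10 = 1·9 + 1), so t ≡ 2·1 = 2 ≡ 2 (mod 9).
    Then x = 10 + 95·2 = 200, valid modulo lcm(95, 9) = 855: x ≡ 200 (mod 855).
  Combine with x ≡ 5 (mod 16); new modulus lcm = 13680.
    Write x = 200 + 855·t and substitute into x ≡ 5 (mod 16): 855·t ≡ 5 − 200 = -195 (mod 16).
    Reduce coefficients mod 16: 7·t ≡ 13 (mod 16).
    The inverse of 7 mod 16 is 7 (since 7·7 = 49 = 3·16 + 1), so t ≡ 7·13 = 91 ≡ 11 (mod 16).
    Then x = 200 + 855·11 = 9605, valid modulo lcm(855, 16) = 13680: x ≡ 9605 (mod 13680).
  Combine with x ≡ 4 (mod 13); new modulus lcm = 177840.
    Write x = 9605 + 13680·t and substitute into x ≡ 4 (mod 13): 13680·t ≡ 4 − 9605 = -9601 (mod 13).
    Reduce coefficients mod 13: 4·t ≡ 6 (mod 13).
    The inverse of 4 mod 13 is 10 (since 4·10 = 40 = 3·13 + 1), so t ≡ 10·6 = 60 ≡ 8 (mod 13).
    Then x = 9605 + 13680·8 = 119045, valid modulo lcm(13680, 13) = 177840: x ≡ 119045 (mod 177840).
Verify against each original: 119045 mod 19 = 10, 119045 mod 5 = 0, 119045 mod 9 = 2, 119045 mod 16 = 5, 119045 mod 13 = 4.

x ≡ 119045 (mod 177840).


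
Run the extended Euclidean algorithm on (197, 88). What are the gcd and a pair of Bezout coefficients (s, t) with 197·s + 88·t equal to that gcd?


Euclidean algorithm on (197, 88) — divide until remainder is 0:
  197 = 2 · 88 + 21
  88 = 4 · 21 + 4
  21 = 5 · 4 + 1
  4 = 4 · 1 + 0
gcd(197, 88) = 1.
Track Bezout coefficients alongside the remainders: start with r₀ = 197 = a·1 + b·0 (s = 1, t = 0) and r₁ = 88 = a·0 + b·1 (s = 0, t = 1); each new remainder r_{k+1} = r_{k-1} − q_k·r_k inherits s_{k+1} = s_{k-1} − q_k·s_k, t_{k+1} = t_{k-1} − q_k·t_k, so r_k = a·s_k + b·t_k at every step:
  q = 2: r = 21, s = 1 − 2·0 = 1, t = 0 − 2·1 = -2  (check: 197·1 + 88·(-2) = 21)
  q = 4: r = 4, s = 0 − 4·1 = -4, t = 1 − 4·(-2) = 9  (check: 197·(-4) + 88·9 = 4)
  q = 5: r = 1, s = 1 − 5·(-4) = 21, t = -2 − 5·9 = -47  (check: 197·21 + 88·(-47) = 1)
The row with r = 1 (the gcd) gives the Bezout coefficients s = 21, t = -47.
Result: 197 · (21) + 88 · (-47) = 1.

gcd(197, 88) = 1; s = 21, t = -47 (check: 197·21 + 88·(-47) = 1).


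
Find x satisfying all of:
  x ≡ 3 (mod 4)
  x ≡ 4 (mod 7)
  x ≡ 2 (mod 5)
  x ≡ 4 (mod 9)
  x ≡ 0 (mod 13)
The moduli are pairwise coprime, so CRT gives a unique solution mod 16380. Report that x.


Product of moduli M = 4 · 7 · 5 · 9 · 13 = 16380.
Merge one congruence at a time:
  Start: x ≡ 3 (mod 4).
  Combine with x ≡ 4 (mod 7); new modulus lcm = 28.
    Write x = 3 + 4·t and substitute into x ≡ 4 (mod 7): 4·t ≡ 4 − 3 = 1 (mod 7).
    The inverse of 4 mod 7 is 2 (since 4·2 = 8 = 1·7 + 1), so t ≡ 2·1 = 2 ≡ 2 (mod 7).
    Then x = 3 + 4·2 = 11, valid modulo lcm(4, 7) = 28: x ≡ 11 (mod 28).
  Combine with x ≡ 2 (mod 5); new modulus lcm = 140.
    Write x = 11 + 28·t and substitute into x ≡ 2 (mod 5): 28·t ≡ 2 − 11 = -9 (mod 5).
    Reduce coefficients mod 5: 3·t ≡ 1 (mod 5).
    The inverse of 3 mod 5 is 2 (since 3·2 = 6 = 1·5 + 1), so t ≡ 2·1 = 2 ≡ 2 (mod 5).
    Then x = 11 + 28·2 = 67, valid modulo lcm(28, 5) = 140: x ≡ 67 (mod 140).
  Combine with x ≡ 4 (mod 9); new modulus lcm = 1260.
    Write x = 67 + 140·t and substitute into x ≡ 4 (mod 9): 140·t ≡ 4 − 67 = -63 (mod 9).
    Reduce coefficients mod 9: 5·t ≡ 0 (mod 9).
    The inverse of 5 mod 9 is 2 (since 5·2 = 10 = 1·9 + 1), so t ≡ 2·0 = 0 ≡ 0 (mod 9).
    Then x = 67 + 140·0 = 67, valid modulo lcm(140, 9) = 1260: x ≡ 67 (mod 1260).
  Combine with x ≡ 0 (mod 13); new modulus lcm = 16380.
    Write x = 67 + 1260·t and substitute into x ≡ 0 (mod 13): 1260·t ≡ 0 − 67 = -67 (mod 13).
    Reduce coefficients mod 13: 12·t ≡ 11 (mod 13).
    The inverse of 12 mod 13 is 12 (since 12·12 = 144 = 11·13 + 1), so t ≡ 12·11 = 132 ≡ 2 (mod 13).
    Then x = 67 + 1260·2 = 2587, valid modulo lcm(1260, 13) = 16380: x ≡ 2587 (mod 16380).
Verify against each original: 2587 mod 4 = 3, 2587 mod 7 = 4, 2587 mod 5 = 2, 2587 mod 9 = 4, 2587 mod 13 = 0.

x ≡ 2587 (mod 16380).


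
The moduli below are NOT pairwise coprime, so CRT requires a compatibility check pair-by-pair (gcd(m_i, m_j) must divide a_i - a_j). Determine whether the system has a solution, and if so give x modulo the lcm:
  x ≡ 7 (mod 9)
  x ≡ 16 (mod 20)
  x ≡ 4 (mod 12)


Moduli 9, 20, 12 are not pairwise coprime, so CRT works modulo lcm(m_i) when all pairwise compatibility conditions hold.
Pairwise compatibility: gcd(m_i, m_j) must divide a_i - a_j for every pair.
Merge one congruence at a time:
  Start: x ≡ 7 (mod 9).
  Combine with x ≡ 16 (mod 20): gcd(9, 20) = 1; 16 - 7 = 9, which IS divisible by 1, so compatible.
    Write x = 7 + 9·t and substitute into x ≡ 16 (mod 20): 9·t ≡ 16 − 7 = 9 (mod 20).
    The inverse of 9 mod 20 is 9 (since 9·9 = 81 = 4·20 + 1), so t ≡ 9·9 = 81 ≡ 1 (mod 20).
    Then x = 7 + 9·1 = 16, valid modulo lcm(9, 20) = 180: x ≡ 16 (mod 180).
  Combine with x ≡ 4 (mod 12): gcd(180, 12) = 12; 4 - 16 = -12, which IS divisible by 12, so compatible.
    Write x = 16 + 180·t and substitute into x ≡ 4 (mod 12): 180·t ≡ 4 − 16 = -12 (mod 12).
    Divide the congruence (and modulus) by g = 12: 15·t ≡ -1 (mod 1).
    Modulo 1 every t works; take t = 0.
    Then x = 16 + 180·0 = 16, valid modulo lcm(180, 12) = 180: x ≡ 16 (mod 180).
Verify: 16 mod 9 = 7, 16 mod 20 = 16, 16 mod 12 = 4.

x ≡ 16 (mod 180).


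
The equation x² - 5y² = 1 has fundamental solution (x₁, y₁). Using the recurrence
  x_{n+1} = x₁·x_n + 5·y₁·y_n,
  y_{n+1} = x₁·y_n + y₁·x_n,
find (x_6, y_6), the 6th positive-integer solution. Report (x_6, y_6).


Step 1: Find the fundamental solution (x₁, y₁) of x² - 5y² = 1.
  Expand √5 as a continued fraction. a₀ = ⌊√5⌋ = 2; iterate m_{k+1} = d_k·a_k − m_k, d_{k+1} = (5 − m_{k+1}²)/d_k, a_{k+1} = ⌊(a₀ + m_{k+1})/d_{k+1}⌋ (starting m₀ = 0, d₀ = 1), with convergents p_k = a_k·p_{k-1} + p_{k-2}, q_k = a_k·q_{k-1} + q_{k-2} (p₋₁ = 1, q₋₁ = 0):
  k = 0: a₀ = 2; p₀/q₀ = 2/1; p₀² − 5·q₀² = 4 − 5 = -1.
  k = 1: m = 2, d = 1, a = ⌊(2 + 2)/1⌋ = 4; p/q = (4·2 + 1)/(4·1 + 0) = 9/4; p² − 5·q² = 81 − 80 = 1.
  The first convergent with p² − 5·q² = 1 gives the fundamental solution (x₁, y₁) = (9, 4).
Step 2: Apply the recurrence (x_{n+1}, y_{n+1}) = (x₁x_n + 5y₁y_n, x₁y_n + y₁x_n) repeatedly.
  From (x_1, y_1) = (9, 4): x_2 = 9·9 + 5·4·4 = 161; y_2 = 9·4 + 4·9 = 72.
  From (x_2, y_2) = (161, 72): x_3 = 9·161 + 5·4·72 = 2889; y_3 = 9·72 + 4·161 = 1292.
  From (x_3, y_3) = (2889, 1292): x_4 = 9·2889 + 5·4·1292 = 51841; y_4 = 9·1292 + 4·2889 = 23184.
  From (x_4, y_4) = (51841, 23184): x_5 = 9·51841 + 5·4·23184 = 930249; y_5 = 9·23184 + 4·51841 = 416020.
  From (x_5, y_5) = (930249, 416020): x_6 = 9·930249 + 5·4·416020 = 16692641; y_6 = 9·416020 + 4·930249 = 7465176.
Step 3: Verify x_6² - 5·y_6² = 278644263554881 - 278644263554880 = 1 (should be 1). ✓

(x_1, y_1) = (9, 4); (x_6, y_6) = (16692641, 7465176).


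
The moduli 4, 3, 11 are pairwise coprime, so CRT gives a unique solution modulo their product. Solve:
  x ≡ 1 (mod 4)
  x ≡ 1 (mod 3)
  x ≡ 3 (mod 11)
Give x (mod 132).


Moduli 4, 3, 11 are pairwise coprime; by CRT there is a unique solution modulo M = 4 · 3 · 11 = 132.
Solve pairwise, accumulating the modulus:
  Start with x ≡ 1 (mod 4).
  Combine with x ≡ 1 (mod 3): since gcd(4, 3) = 1, we get a unique residue mod 12.
    Write x = 1 + 4·t and substitute into x ≡ 1 (mod 3): 4·t ≡ 1 − 1 = 0 (mod 3).
    Reduce coefficients mod 3: 1·t ≡ 0 (mod 3).
    So t ≡ 0 (mod 3).
    Then x = 1 + 4·0 = 1, valid modulo lcm(4, 3) = 12: x ≡ 1 (mod 12).
  Combine with x ≡ 3 (mod 11): since gcd(12, 11) = 1, we get a unique residue mod 132.
    Write x = 1 + 12·t and substitute into x ≡ 3 (mod 11): 12·t ≡ 3 − 1 = 2 (mod 11).
    Reduce coefficients mod 11: 1·t ≡ 2 (mod 11).
    So t ≡ 2 (mod 11).
    Then x = 1 + 12·2 = 25, valid modulo lcm(12, 11) = 132: x ≡ 25 (mod 132).
Verify: 25 mod 4 = 1 ✓, 25 mod 3 = 1 ✓, 25 mod 11 = 3 ✓.

x ≡ 25 (mod 132).


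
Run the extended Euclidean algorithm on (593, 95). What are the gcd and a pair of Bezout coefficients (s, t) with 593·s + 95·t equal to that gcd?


Euclidean algorithm on (593, 95) — divide until remainder is 0:
  593 = 6 · 95 + 23
  95 = 4 · 23 + 3
  23 = 7 · 3 + 2
  3 = 1 · 2 + 1
  2 = 2 · 1 + 0
gcd(593, 95) = 1.
Track Bezout coefficients alongside the remainders: start with r₀ = 593 = a·1 + b·0 (s = 1, t = 0) and r₁ = 95 = a·0 + b·1 (s = 0, t = 1); each new remainder r_{k+1} = r_{k-1} − q_k·r_k inherits s_{k+1} = s_{k-1} − q_k·s_k, t_{k+1} = t_{k-1} − q_k·t_k, so r_k = a·s_k + b·t_k at every step:
  q = 6: r = 23, s = 1 − 6·0 = 1, t = 0 − 6·1 = -6  (check: 593·1 + 95·(-6) = 23)
  q = 4: r = 3, s = 0 − 4·1 = -4, t = 1 − 4·(-6) = 25  (check: 593·(-4) + 95·25 = 3)
  q = 7: r = 2, s = 1 − 7·(-4) = 29, t = -6 − 7·25 = -181  (check: 593·29 + 95·(-181) = 2)
  q = 1: r = 1, s = -4 − 1·29 = -33, t = 25 − 1·(-181) = 206  (check: 593·(-33) + 95·206 = 1)
The row with r = 1 (the gcd) gives the Bezout coefficients s = -33, t = 206.
Result: 593 · (-33) + 95 · (206) = 1.

gcd(593, 95) = 1; s = -33, t = 206 (check: 593·(-33) + 95·206 = 1).


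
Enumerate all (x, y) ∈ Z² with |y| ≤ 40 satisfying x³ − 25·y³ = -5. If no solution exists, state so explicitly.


The equation is x³ - 25y³ = -5. For fixed y, x³ = 25·y³ − 5, so a solution requires the RHS to be a perfect cube.
Strategy: iterate y from -40 to 40, compute RHS = 25·y³ − 5, and check whether it is a (positive or negative) perfect cube.
Check small values of y:
  y = 0: RHS = -5 is not a perfect cube.
  y = 1: RHS = 20 is not a perfect cube.
  y = -1: RHS = -30 is not a perfect cube.
  y = 2: RHS = 195 is not a perfect cube.
  y = -2: RHS = -205 is not a perfect cube.
  y = 3: RHS = 670 is not a perfect cube.
  y = -3: RHS = -680 is not a perfect cube.
Continuing the search up to |y| = 40 finds no solutions either.
No (x, y) in the scanned range satisfies the equation.

No integer solutions with |y| ≤ 40.


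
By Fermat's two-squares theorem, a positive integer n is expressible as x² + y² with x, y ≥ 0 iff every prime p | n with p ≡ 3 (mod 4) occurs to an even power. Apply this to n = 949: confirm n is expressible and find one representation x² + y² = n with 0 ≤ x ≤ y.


Step 1: Factor n = 949 = 13 · 73.
Step 2: Check the mod-4 condition on each prime factor: 13 ≡ 1 (mod 4), exponent 1; 73 ≡ 1 (mod 4), exponent 1.
All primes ≡ 3 (mod 4) appear to even exponent (or don't appear), so by the two-squares theorem n IS expressible as a sum of two squares.
Step 3: Build a representation. Here n = 13 · 73 is a product of primes ≡ 1 (mod 4). Each prime p ≡ 1 (mod 4) is itself a sum of two squares; find a² by testing p − a² for a perfect square:
  13: 13 − 1² = 12, 13 − 2² = 9 = 3² ⇒ 13 = 2² + 3².
  73: 73 − 1² = 72, 73 − 2² = 69, 73 − 3² = 64 = 8² ⇒ 73 = 3² + 8².
  Combine using the Brahmagupta–Fibonacci identity (a² + b²)(c² + d²) = (ac − bd)² + (ad + bc)² = (ac + bd)² + (ad − bc)²:
  13 · 73 = 949: from (2² + 3²)(3² + 8²), take (2·3 − 3·8, 2·8 + 3·3) = (6 − 24, 16 + 9) = (-18, 25); dropping signs (only squares matter) gives (18, 25); check 18² + 25² = 324 + 625 = 949 ✓.
Step 4: Order so x ≤ y and verify: 18² + 25² = 324 + 625 = 949 = n. ✓

n = 949 = 18² + 25² (one valid representation with x ≤ y).


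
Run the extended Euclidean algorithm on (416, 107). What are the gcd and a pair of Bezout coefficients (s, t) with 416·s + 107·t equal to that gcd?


Euclidean algorithm on (416, 107) — divide until remainder is 0:
  416 = 3 · 107 + 95
  107 = 1 · 95 + 12
  95 = 7 · 12 + 11
  12 = 1 · 11 + 1
  11 = 11 · 1 + 0
gcd(416, 107) = 1.
Track Bezout coefficients alongside the remainders: start with r₀ = 416 = a·1 + b·0 (s = 1, t = 0) and r₁ = 107 = a·0 + b·1 (s = 0, t = 1); each new remainder r_{k+1} = r_{k-1} − q_k·r_k inherits s_{k+1} = s_{k-1} − q_k·s_k, t_{k+1} = t_{k-1} − q_k·t_k, so r_k = a·s_k + b·t_k at every step:
  q = 3: r = 95, s = 1 − 3·0 = 1, t = 0 − 3·1 = -3  (check: 416·1 + 107·(-3) = 95)
  q = 1: r = 12, s = 0 − 1·1 = -1, t = 1 − 1·(-3) = 4  (check: 416·(-1) + 107·4 = 12)
  q = 7: r = 11, s = 1 − 7·(-1) = 8, t = -3 − 7·4 = -31  (check: 416·8 + 107·(-31) = 11)
  q = 1: r = 1, s = -1 − 1·8 = -9, t = 4 − 1·(-31) = 35  (check: 416·(-9) + 107·35 = 1)
The row with r = 1 (the gcd) gives the Bezout coefficients s = -9, t = 35.
Result: 416 · (-9) + 107 · (35) = 1.

gcd(416, 107) = 1; s = -9, t = 35 (check: 416·(-9) + 107·35 = 1).


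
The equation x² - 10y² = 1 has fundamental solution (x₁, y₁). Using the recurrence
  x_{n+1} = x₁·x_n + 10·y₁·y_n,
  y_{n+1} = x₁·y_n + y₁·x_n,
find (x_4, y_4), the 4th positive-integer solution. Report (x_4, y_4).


Step 1: Find the fundamental solution (x₁, y₁) of x² - 10y² = 1.
  Expand √10 as a continued fraction. a₀ = ⌊√10⌋ = 3; iterate m_{k+1} = d_k·a_k − m_k, d_{k+1} = (10 − m_{k+1}²)/d_k, a_{k+1} = ⌊(a₀ + m_{k+1})/d_{k+1}⌋ (starting m₀ = 0, d₀ = 1), with convergents p_k = a_k·p_{k-1} + p_{k-2}, q_k = a_k·q_{k-1} + q_{k-2} (p₋₁ = 1, q₋₁ = 0):
  k = 0: a₀ = 3; p₀/q₀ = 3/1; p₀² − 10·q₀² = 9 − 10 = -1.
  k = 1: m = 3, d = 1, a = ⌊(3 + 3)/1⌋ = 6; p/q = (6·3 + 1)/(6·1 + 0) = 19/6; p² − 10·q² = 361 − 360 = 1.
  The first convergent with p² − 10·q² = 1 gives the fundamental solution (x₁, y₁) = (19, 6).
Step 2: Apply the recurrence (x_{n+1}, y_{n+1}) = (x₁x_n + 10y₁y_n, x₁y_n + y₁x_n) repeatedly.
  From (x_1, y_1) = (19, 6): x_2 = 19·19 + 10·6·6 = 721; y_2 = 19·6 + 6·19 = 228.
  From (x_2, y_2) = (721, 228): x_3 = 19·721 + 10·6·228 = 27379; y_3 = 19·228 + 6·721 = 8658.
  From (x_3, y_3) = (27379, 8658): x_4 = 19·27379 + 10·6·8658 = 1039681; y_4 = 19·8658 + 6·27379 = 328776.
Step 3: Verify x_4² - 10·y_4² = 1080936581761 - 1080936581760 = 1 (should be 1). ✓

(x_1, y_1) = (19, 6); (x_4, y_4) = (1039681, 328776).
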